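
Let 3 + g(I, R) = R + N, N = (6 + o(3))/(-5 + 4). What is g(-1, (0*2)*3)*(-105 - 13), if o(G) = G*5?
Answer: 2832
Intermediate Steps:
o(G) = 5*G
N = -21 (N = (6 + 5*3)/(-5 + 4) = (6 + 15)/(-1) = 21*(-1) = -21)
g(I, R) = -24 + R (g(I, R) = -3 + (R - 21) = -3 + (-21 + R) = -24 + R)
g(-1, (0*2)*3)*(-105 - 13) = (-24 + (0*2)*3)*(-105 - 13) = (-24 + 0*3)*(-118) = (-24 + 0)*(-118) = -24*(-118) = 2832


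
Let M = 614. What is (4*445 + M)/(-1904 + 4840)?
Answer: 1197/1468 ≈ 0.81540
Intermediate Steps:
(4*445 + M)/(-1904 + 4840) = (4*445 + 614)/(-1904 + 4840) = (1780 + 614)/2936 = 2394*(1/2936) = 1197/1468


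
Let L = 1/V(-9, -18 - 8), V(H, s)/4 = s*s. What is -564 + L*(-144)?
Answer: -95325/169 ≈ -564.05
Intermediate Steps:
V(H, s) = 4*s**2 (V(H, s) = 4*(s*s) = 4*s**2)
L = 1/2704 (L = 1/(4*(-18 - 8)**2) = 1/(4*(-26)**2) = 1/(4*676) = 1/2704 ≈ 0.00036982)
-564 + L*(-144) = -564 + (1/2704)*(-144) = -564 - 9/169 = -95325/169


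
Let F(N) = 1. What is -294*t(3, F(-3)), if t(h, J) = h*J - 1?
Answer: -588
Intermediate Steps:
t(h, J) = -1 + J*h (t(h, J) = J*h - 1 = -1 + J*h)
-294*t(3, F(-3)) = -294*(-1 + 1*3) = -294*(-1 + 3) = -294*2 = -588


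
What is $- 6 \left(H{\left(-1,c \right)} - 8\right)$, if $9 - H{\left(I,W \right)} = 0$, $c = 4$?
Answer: $-6$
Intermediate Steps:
$H{\left(I,W \right)} = 9$ ($H{\left(I,W \right)} = 9 - 0 = 9 + 0 = 9$)
$- 6 \left(H{\left(-1,c \right)} - 8\right) = - 6 \left(9 - 8\right) = \left(-6\right) 1 = -6$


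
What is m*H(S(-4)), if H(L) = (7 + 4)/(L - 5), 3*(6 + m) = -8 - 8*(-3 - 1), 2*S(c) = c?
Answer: -22/7 ≈ -3.1429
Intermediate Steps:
S(c) = c/2
m = 2 (m = -6 + (-8 - 8*(-3 - 1))/3 = -6 + (-8 - 8*(-4))/3 = -6 + (-8 + 32)/3 = -6 + (⅓)*24 = -6 + 8 = 2)
H(L) = 11/(-5 + L)
m*H(S(-4)) = 2*(11/(-5 + (½)*(-4))) = 2*(11/(-5 - 2)) = 2*(11/(-7)) = 2*(11*(-⅐)) = 2*(-11/7) = -22/7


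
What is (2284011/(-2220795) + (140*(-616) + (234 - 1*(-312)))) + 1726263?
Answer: 404818349816/246755 ≈ 1.6406e+6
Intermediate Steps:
(2284011/(-2220795) + (140*(-616) + (234 - 1*(-312)))) + 1726263 = (2284011*(-1/2220795) + (-86240 + (234 + 312))) + 1726263 = (-253779/246755 + (-86240 + 546)) + 1726263 = (-253779/246755 - 85694) + 1726263 = -21145676749/246755 + 1726263 = 404818349816/246755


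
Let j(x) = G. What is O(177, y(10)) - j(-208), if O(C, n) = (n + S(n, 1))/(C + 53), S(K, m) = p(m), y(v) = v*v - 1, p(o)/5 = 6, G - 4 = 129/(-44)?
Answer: -2567/5060 ≈ -0.50731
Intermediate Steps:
G = 47/44 (G = 4 + 129/(-44) = 4 + 129*(-1/44) = 4 - 129/44 = 47/44 ≈ 1.0682)
j(x) = 47/44
p(o) = 30 (p(o) = 5*6 = 30)
y(v) = -1 + v² (y(v) = v² - 1 = -1 + v²)
S(K, m) = 30
O(C, n) = (30 + n)/(53 + C) (O(C, n) = (n + 30)/(C + 53) = (30 + n)/(53 + C))
O(177, y(10)) - j(-208) = (30 + (-1 + 10²))/(53 + 177) - 1*47/44 = (30 + (-1 + 100))/230 - 47/44 = (30 + 99)/230 - 47/44 = (1/230)*129 - 47/44 = 129/230 - 47/44 = -2567/5060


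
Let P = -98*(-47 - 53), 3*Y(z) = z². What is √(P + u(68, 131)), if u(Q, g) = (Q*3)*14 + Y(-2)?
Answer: 2*√28479/3 ≈ 112.50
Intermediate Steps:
Y(z) = z²/3
P = 9800 (P = -98*(-100) = 9800)
u(Q, g) = 4/3 + 42*Q (u(Q, g) = (Q*3)*14 + (⅓)*(-2)² = (3*Q)*14 + (⅓)*4 = 42*Q + 4/3 = 4/3 + 42*Q)
√(P + u(68, 131)) = √(9800 + (4/3 + 42*68)) = √(9800 + (4/3 + 2856)) = √(9800 + 8572/3) = √(37972/3) = 2*√28479/3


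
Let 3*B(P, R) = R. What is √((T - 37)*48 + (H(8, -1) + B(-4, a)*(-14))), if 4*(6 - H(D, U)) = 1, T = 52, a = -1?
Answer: √26295/6 ≈ 27.026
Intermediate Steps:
H(D, U) = 23/4 (H(D, U) = 6 - ¼*1 = 6 - ¼ = 23/4)
B(P, R) = R/3
√((T - 37)*48 + (H(8, -1) + B(-4, a)*(-14))) = √((52 - 37)*48 + (23/4 + ((⅓)*(-1))*(-14))) = √(15*48 + (23/4 - ⅓*(-14))) = √(720 + (23/4 + 14/3)) = √(720 + 125/12) = √(8765/12) = √26295/6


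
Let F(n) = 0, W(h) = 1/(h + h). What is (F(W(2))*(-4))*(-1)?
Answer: 0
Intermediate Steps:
W(h) = 1/(2*h)
(F(W(2))*(-4))*(-1) = (0*(-4))*(-1) = 0*(-1) = 0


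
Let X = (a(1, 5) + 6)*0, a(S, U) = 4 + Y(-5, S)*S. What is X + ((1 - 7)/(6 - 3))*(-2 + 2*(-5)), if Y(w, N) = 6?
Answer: 24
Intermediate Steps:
a(S, U) = 4 + 6*S
X = 0 (X = ((4 + 6*1) + 6)*0 = ((4 + 6) + 6)*0 = (10 + 6)*0 = 16*0 = 0)
X + ((1 - 7)/(6 - 3))*(-2 + 2*(-5)) = 0 + ((1 - 7)/(6 - 3))*(-2 + 2*(-5)) = 0 + (-6/3)*(-2 - 10) = 0 - 6*⅓*(-12) = 0 - 2*(-12) = 0 + 24 = 24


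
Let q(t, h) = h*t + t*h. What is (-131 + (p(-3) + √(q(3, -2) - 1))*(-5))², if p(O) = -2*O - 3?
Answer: 20991 + 1460*I*√13 ≈ 20991.0 + 5264.1*I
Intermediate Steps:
p(O) = -3 - 2*O
q(t, h) = 2*h*t (q(t, h) = h*t + h*t = 2*h*t)
(-131 + (p(-3) + √(q(3, -2) - 1))*(-5))² = (-131 + ((-3 - 2*(-3)) + √(2*(-2)*3 - 1))*(-5))² = (-131 + ((-3 + 6) + √(-12 - 1))*(-5))² = (-131 + (3 + √(-13))*(-5))² = (-131 + (3 + I*√13)*(-5))² = (-131 + (-15 - 5*I*√13))² = (-146 - 5*I*√13)²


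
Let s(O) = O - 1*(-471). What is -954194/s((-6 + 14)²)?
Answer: -954194/535 ≈ -1783.5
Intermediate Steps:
s(O) = 471 + O (s(O) = O + 471 = 471 + O)
-954194/s((-6 + 14)²) = -954194/(471 + (-6 + 14)²) = -954194/(471 + 8²) = -954194/(471 + 64) = -954194/535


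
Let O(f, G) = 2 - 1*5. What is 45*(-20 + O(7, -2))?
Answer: -1035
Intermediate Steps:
O(f, G) = -3 (O(f, G) = 2 - 5 = -3)
45*(-20 + O(7, -2)) = 45*(-20 - 3) = 45*(-23) = -1035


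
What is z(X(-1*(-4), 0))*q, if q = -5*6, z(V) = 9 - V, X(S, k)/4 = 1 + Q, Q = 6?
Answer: 570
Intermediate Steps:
X(S, k) = 28 (X(S, k) = 4*(1 + 6) = 4*7 = 28)
q = -30
z(X(-1*(-4), 0))*q = (9 - 1*28)*(-30) = (9 - 28)*(-30) = -19*(-30) = 570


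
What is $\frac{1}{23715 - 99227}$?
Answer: $- \frac{1}{75512} \approx -1.3243 \cdot 10^{-5}$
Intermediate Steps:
$\frac{1}{23715 - 99227} = \frac{1}{-75512} = - \frac{1}{75512}$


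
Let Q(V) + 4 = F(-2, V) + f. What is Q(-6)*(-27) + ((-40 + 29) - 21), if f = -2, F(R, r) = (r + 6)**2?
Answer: 130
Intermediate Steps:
F(R, r) = (6 + r)**2
Q(V) = -6 + (6 + V)**2 (Q(V) = -4 + ((6 + V)**2 - 2) = -4 + (-2 + (6 + V)**2) = -6 + (6 + V)**2)
Q(-6)*(-27) + ((-40 + 29) - 21) = (-6 + (6 - 6)**2)*(-27) + ((-40 + 29) - 21) = (-6 + 0**2)*(-27) + (-11 - 21) = (-6 + 0)*(-27) - 32 = -6*(-27) - 32 = 162 - 32 = 130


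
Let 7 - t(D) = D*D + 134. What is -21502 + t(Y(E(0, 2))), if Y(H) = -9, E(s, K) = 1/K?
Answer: -21710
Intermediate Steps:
t(D) = -127 - D² (t(D) = 7 - (D*D + 134) = 7 - (D² + 134) = 7 - (134 + D²) = 7 + (-134 - D²) = -127 - D²)
-21502 + t(Y(E(0, 2))) = -21502 + (-127 - 1*(-9)²) = -21502 + (-127 - 1*81) = -21502 + (-127 - 81) = -21502 - 208 = -21710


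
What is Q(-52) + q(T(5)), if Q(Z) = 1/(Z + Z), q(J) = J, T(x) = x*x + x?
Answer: 3119/104 ≈ 29.990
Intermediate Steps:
T(x) = x + x**2 (T(x) = x**2 + x = x + x**2)
Q(Z) = 1/(2*Z)
Q(-52) + q(T(5)) = (1/2)/(-52) + 5*(1 + 5) = (1/2)*(-1/52) + 5*6 = -1/104 + 30 = 3119/104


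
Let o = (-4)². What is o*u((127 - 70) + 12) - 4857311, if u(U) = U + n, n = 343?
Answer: -4850719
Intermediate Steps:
o = 16
u(U) = 343 + U (u(U) = U + 343 = 343 + U)
o*u((127 - 70) + 12) - 4857311 = 16*(343 + ((127 - 70) + 12)) - 4857311 = 16*(343 + (57 + 12)) - 4857311 = 16*(343 + 69) - 4857311 = 16*412 - 4857311 = 6592 - 4857311 = -4850719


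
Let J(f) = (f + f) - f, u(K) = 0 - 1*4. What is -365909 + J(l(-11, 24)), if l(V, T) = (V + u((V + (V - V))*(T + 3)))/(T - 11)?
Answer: -4756832/13 ≈ -3.6591e+5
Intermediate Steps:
u(K) = -4 (u(K) = 0 - 4 = -4)
l(V, T) = (-4 + V)/(-11 + T) (l(V, T) = (V - 4)/(T - 11) = (-4 + V)/(-11 + T))
J(f) = f (J(f) = 2*f - f = f)
-365909 + J(l(-11, 24)) = -365909 + (-4 - 11)/(-11 + 24) = -365909 - 15/13 = -4756832/13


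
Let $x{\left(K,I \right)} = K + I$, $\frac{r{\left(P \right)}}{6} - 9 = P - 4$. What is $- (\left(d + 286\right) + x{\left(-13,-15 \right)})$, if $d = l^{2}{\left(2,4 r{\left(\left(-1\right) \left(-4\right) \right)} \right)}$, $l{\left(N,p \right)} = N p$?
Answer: $-186882$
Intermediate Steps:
$r{\left(P \right)} = 30 + 6 P$ ($r{\left(P \right)} = 54 + 6 \left(P - 4\right) = 54 + 6 \left(-4 + P\right) = 54 + \left(-24 + 6 P\right) = 30 + 6 P$)
$x{\left(K,I \right)} = I + K$
$d = 186624$ ($d = \left(2 \cdot 4 \left(30 + 6 \left(\left(-1\right) \left(-4\right)\right)\right)\right)^{2} = \left(2 \cdot 4 \left(30 + 6 \cdot 4\right)\right)^{2} = \left(2 \cdot 4 \left(30 + 24\right)\right)^{2} = \left(2 \cdot 4 \cdot 54\right)^{2} = \left(2 \cdot 216\right)^{2} = 432^{2} = 186624$)
$- (\left(d + 286\right) + x{\left(-13,-15 \right)}) = - (\left(186624 + 286\right) - 28) = - (186910 - 28) = \left(-1\right) 186882 = -186882$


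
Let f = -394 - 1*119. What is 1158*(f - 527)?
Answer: -1204320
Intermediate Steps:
f = -513 (f = -394 - 119 = -513)
1158*(f - 527) = 1158*(-513 - 527) = 1158*(-1040) = -1204320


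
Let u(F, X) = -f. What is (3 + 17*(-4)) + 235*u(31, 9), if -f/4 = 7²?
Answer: 45995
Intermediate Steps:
f = -196 (f = -4*7² = -4*49 = -196)
u(F, X) = 196 (u(F, X) = -1*(-196) = 196)
(3 + 17*(-4)) + 235*u(31, 9) = (3 + 17*(-4)) + 235*196 = (3 - 68) + 46060 = -65 + 46060 = 45995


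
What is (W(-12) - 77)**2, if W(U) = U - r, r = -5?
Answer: 7056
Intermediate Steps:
W(U) = 5 + U (W(U) = U - 1*(-5) = U + 5 = 5 + U)
(W(-12) - 77)**2 = ((5 - 12) - 77)**2 = (-7 - 77)**2 = (-84)**2 = 7056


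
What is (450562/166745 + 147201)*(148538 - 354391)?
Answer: -5052760963489871/166745 ≈ -3.0302e+10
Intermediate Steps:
(450562/166745 + 147201)*(148538 - 354391) = (450562*(1/166745) + 147201)*(-205853) = (450562/166745 + 147201)*(-205853) = (24545481307/166745)*(-205853) = -5052760963489871/166745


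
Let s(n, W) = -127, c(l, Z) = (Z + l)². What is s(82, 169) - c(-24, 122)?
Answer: -9731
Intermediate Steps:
s(82, 169) - c(-24, 122) = -127 - (122 - 24)² = -127 - 1*98² = -127 - 1*9604 = -127 - 9604 = -9731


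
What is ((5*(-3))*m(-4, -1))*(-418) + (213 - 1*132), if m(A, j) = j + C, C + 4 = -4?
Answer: -56349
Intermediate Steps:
C = -8 (C = -4 - 4 = -8)
m(A, j) = -8 + j (m(A, j) = j - 8 = -8 + j)
((5*(-3))*m(-4, -1))*(-418) + (213 - 1*132) = ((5*(-3))*(-8 - 1))*(-418) + (213 - 1*132) = -15*(-9)*(-418) + (213 - 132) = 135*(-418) + 81 = -56430 + 81 = -56349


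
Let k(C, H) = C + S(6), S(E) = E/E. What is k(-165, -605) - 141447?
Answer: -141611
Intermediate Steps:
S(E) = 1
k(C, H) = 1 + C (k(C, H) = C + 1 = 1 + C)
k(-165, -605) - 141447 = (1 - 165) - 141447 = -164 - 141447 = -141611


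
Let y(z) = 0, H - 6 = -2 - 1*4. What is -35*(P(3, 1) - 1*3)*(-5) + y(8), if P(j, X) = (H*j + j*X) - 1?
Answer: -175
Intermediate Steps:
H = 0 (H = 6 + (-2 - 1*4) = 6 + (-2 - 4) = 6 - 6 = 0)
P(j, X) = -1 + X*j (P(j, X) = (0*j + j*X) - 1 = (0 + X*j) - 1 = X*j - 1 = -1 + X*j)
-35*(P(3, 1) - 1*3)*(-5) + y(8) = -35*((-1 + 1*3) - 1*3)*(-5) + 0 = -35*((-1 + 3) - 3)*(-5) + 0 = -35*(2 - 3)*(-5) + 0 = -(-35)*(-5) + 0 = -35*5 + 0 = -175 + 0 = -175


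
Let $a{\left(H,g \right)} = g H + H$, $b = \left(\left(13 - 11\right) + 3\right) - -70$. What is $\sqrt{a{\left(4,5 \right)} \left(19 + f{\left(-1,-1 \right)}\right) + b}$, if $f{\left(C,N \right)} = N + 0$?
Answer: $13 \sqrt{3} \approx 22.517$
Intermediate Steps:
$b = 75$ ($b = \left(2 + 3\right) + 70 = 5 + 70 = 75$)
$f{\left(C,N \right)} = N$
$a{\left(H,g \right)} = H + H g$ ($a{\left(H,g \right)} = H g + H = H + H g$)
$\sqrt{a{\left(4,5 \right)} \left(19 + f{\left(-1,-1 \right)}\right) + b} = \sqrt{4 \left(1 + 5\right) \left(19 - 1\right) + 75} = \sqrt{4 \cdot 6 \cdot 18 + 75} = \sqrt{24 \cdot 18 + 75} = \sqrt{432 + 75} = \sqrt{507} = 13 \sqrt{3}$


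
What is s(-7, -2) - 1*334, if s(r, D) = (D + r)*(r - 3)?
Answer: -244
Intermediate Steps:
s(r, D) = (-3 + r)*(D + r) (s(r, D) = (D + r)*(-3 + r) = (-3 + r)*(D + r))
s(-7, -2) - 1*334 = ((-7)² - 3*(-2) - 3*(-7) - 2*(-7)) - 1*334 = (49 + 6 + 21 + 14) - 334 = 90 - 334 = -244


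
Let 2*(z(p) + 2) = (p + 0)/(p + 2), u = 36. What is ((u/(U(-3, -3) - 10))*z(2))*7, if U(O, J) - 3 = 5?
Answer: 441/2 ≈ 220.50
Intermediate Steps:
U(O, J) = 8 (U(O, J) = 3 + 5 = 8)
z(p) = -2 + p/(2*(2 + p)) (z(p) = -2 + ((p + 0)/(p + 2))/2 = -2 + (p/(2 + p))/2 = -2 + p/(2*(2 + p)))
((u/(U(-3, -3) - 10))*z(2))*7 = ((36/(8 - 10))*((-8 - 3*2)/(2*(2 + 2))))*7 = ((36/(-2))*((½)*(-8 - 6)/4))*7 = ((36*(-½))*((½)*(¼)*(-14)))*7 = -18*(-7/4)*7 = (63/2)*7 = 441/2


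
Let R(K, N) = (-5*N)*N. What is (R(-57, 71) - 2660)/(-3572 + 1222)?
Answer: 5573/470 ≈ 11.857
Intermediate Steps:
R(K, N) = -5*N²
(R(-57, 71) - 2660)/(-3572 + 1222) = (-5*71² - 2660)/(-3572 + 1222) = (-5*5041 - 2660)/(-2350) = (-25205 - 2660)*(-1/2350) = -27865*(-1/2350) = 5573/470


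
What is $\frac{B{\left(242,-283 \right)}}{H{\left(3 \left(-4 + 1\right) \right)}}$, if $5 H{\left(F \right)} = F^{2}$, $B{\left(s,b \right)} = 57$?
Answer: $\frac{95}{27} \approx 3.5185$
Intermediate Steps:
$H{\left(F \right)} = \frac{F^{2}}{5}$
$\frac{B{\left(242,-283 \right)}}{H{\left(3 \left(-4 + 1\right) \right)}} = \frac{57}{\frac{1}{5} \left(3 \left(-4 + 1\right)\right)^{2}} = \frac{57}{\frac{1}{5} \left(3 \left(-3\right)\right)^{2}} = \frac{57}{\frac{1}{5} \left(-9\right)^{2}} = \frac{57}{\frac{1}{5} \cdot 81} = \frac{57}{\frac{81}{5}} = 57 \cdot \frac{5}{81} = \frac{95}{27}$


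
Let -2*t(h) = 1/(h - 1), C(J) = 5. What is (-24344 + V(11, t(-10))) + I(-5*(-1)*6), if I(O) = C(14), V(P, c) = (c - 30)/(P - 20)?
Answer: -4818463/198 ≈ -24336.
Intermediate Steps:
t(h) = -1/(2*(-1 + h)) (t(h) = -1/(2*(h - 1)) = -1/(2*(-1 + h)))
V(P, c) = (-30 + c)/(-20 + P)
I(O) = 5
(-24344 + V(11, t(-10))) + I(-5*(-1)*6) = (-24344 + (-30 - 1/(-2 + 2*(-10)))/(-20 + 11)) + 5 = (-24344 + (-30 - 1/(-2 - 20))/(-9)) + 5 = (-24344 - (-30 - 1/(-22))/9) + 5 = (-24344 - (-30 - 1*(-1/22))/9) + 5 = (-24344 - (-30 + 1/22)/9) + 5 = (-24344 - ⅑*(-659/22)) + 5 = (-24344 + 659/198) + 5 = -4819453/198 + 5 = -4818463/198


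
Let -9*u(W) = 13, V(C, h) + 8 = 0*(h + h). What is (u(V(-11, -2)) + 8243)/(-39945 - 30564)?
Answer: -74174/634581 ≈ -0.11689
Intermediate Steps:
V(C, h) = -8 (V(C, h) = -8 + 0*(h + h) = -8 + 0*(2*h) = -8 + 0 = -8)
u(W) = -13/9 (u(W) = -1/9*13 = -13/9)
(u(V(-11, -2)) + 8243)/(-39945 - 30564) = (-13/9 + 8243)/(-39945 - 30564) = (74174/9)/(-70509) = (74174/9)*(-1/70509) = -74174/634581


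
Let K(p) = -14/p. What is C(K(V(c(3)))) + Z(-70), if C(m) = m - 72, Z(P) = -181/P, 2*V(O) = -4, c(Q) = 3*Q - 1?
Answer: -4369/70 ≈ -62.414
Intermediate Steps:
c(Q) = -1 + 3*Q
V(O) = -2 (V(O) = (½)*(-4) = -2)
C(m) = -72 + m
C(K(V(c(3)))) + Z(-70) = (-72 - 14/(-2)) - 181/(-70) = (-72 - 14*(-½)) - 181*(-1/70) = (-72 + 7) + 181/70 = -65 + 181/70 = -4369/70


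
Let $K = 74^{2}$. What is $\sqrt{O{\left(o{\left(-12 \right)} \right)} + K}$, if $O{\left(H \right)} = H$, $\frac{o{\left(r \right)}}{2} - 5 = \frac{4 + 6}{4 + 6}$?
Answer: $28 \sqrt{7} \approx 74.081$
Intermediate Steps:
$o{\left(r \right)} = 12$ ($o{\left(r \right)} = 10 + 2 \frac{4 + 6}{4 + 6} = 10 + 2 \cdot \frac{10}{10} = 10 + 2 \cdot 10 \cdot \frac{1}{10} = 10 + 2 \cdot 1 = 10 + 2 = 12$)
$K = 5476$
$\sqrt{O{\left(o{\left(-12 \right)} \right)} + K} = \sqrt{12 + 5476} = \sqrt{5488} = 28 \sqrt{7}$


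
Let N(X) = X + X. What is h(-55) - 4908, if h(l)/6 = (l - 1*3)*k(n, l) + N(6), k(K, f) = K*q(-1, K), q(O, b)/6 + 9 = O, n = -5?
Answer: -109236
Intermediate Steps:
q(O, b) = -54 + 6*O
k(K, f) = -60*K (k(K, f) = K*(-54 + 6*(-1)) = K*(-54 - 6) = K*(-60) = -60*K)
N(X) = 2*X
h(l) = -5328 + 1800*l (h(l) = 6*((l - 1*3)*(-60*(-5)) + 2*6) = 6*((l - 3)*300 + 12) = 6*((-3 + l)*300 + 12) = 6*((-900 + 300*l) + 12) = 6*(-888 + 300*l) = -5328 + 1800*l)
h(-55) - 4908 = (-5328 + 1800*(-55)) - 4908 = (-5328 - 99000) - 4908 = -104328 - 4908 = -109236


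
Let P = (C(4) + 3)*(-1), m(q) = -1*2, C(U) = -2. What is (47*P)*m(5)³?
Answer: 376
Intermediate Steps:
m(q) = -2
P = -1 (P = (-2 + 3)*(-1) = 1*(-1) = -1)
(47*P)*m(5)³ = (47*(-1))*(-2)³ = -47*(-8) = 376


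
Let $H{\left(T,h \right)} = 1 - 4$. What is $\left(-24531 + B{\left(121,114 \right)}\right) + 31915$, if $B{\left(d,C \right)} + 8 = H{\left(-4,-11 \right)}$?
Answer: $7373$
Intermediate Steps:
$H{\left(T,h \right)} = -3$
$B{\left(d,C \right)} = -11$ ($B{\left(d,C \right)} = -8 - 3 = -11$)
$\left(-24531 + B{\left(121,114 \right)}\right) + 31915 = \left(-24531 - 11\right) + 31915 = -24542 + 31915 = 7373$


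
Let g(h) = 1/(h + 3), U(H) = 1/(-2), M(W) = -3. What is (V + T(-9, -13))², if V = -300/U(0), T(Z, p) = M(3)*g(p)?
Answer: 36036009/100 ≈ 3.6036e+5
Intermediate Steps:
U(H) = -½
g(h) = 1/(3 + h)
T(Z, p) = -3/(3 + p)
V = 600 (V = -300/(-½) = -300*(-2) = 600)
(V + T(-9, -13))² = (600 - 3/(3 - 13))² = (600 - 3/(-10))² = (600 - 3*(-⅒))² = (600 + 3/10)² = (6003/10)² = 36036009/100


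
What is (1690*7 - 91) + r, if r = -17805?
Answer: -6066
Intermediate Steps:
(1690*7 - 91) + r = (1690*7 - 91) - 17805 = (11830 - 91) - 17805 = 11739 - 17805 = -6066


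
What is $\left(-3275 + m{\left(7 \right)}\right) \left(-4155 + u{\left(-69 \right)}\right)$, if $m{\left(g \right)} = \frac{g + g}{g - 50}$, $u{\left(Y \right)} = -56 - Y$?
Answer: $\frac{583355138}{43} \approx 1.3566 \cdot 10^{7}$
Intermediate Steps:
$m{\left(g \right)} = \frac{2 g}{-50 + g}$
$\left(-3275 + m{\left(7 \right)}\right) \left(-4155 + u{\left(-69 \right)}\right) = \left(-3275 + 2 \cdot 7 \frac{1}{-50 + 7}\right) \left(-4155 - -13\right) = \left(-3275 + 2 \cdot 7 \frac{1}{-43}\right) \left(-4155 + \left(-56 + 69\right)\right) = \left(-3275 + 2 \cdot 7 \left(- \frac{1}{43}\right)\right) \left(-4155 + 13\right) = \left(-3275 - \frac{14}{43}\right) \left(-4142\right) = \left(- \frac{140839}{43}\right) \left(-4142\right) = \frac{583355138}{43}$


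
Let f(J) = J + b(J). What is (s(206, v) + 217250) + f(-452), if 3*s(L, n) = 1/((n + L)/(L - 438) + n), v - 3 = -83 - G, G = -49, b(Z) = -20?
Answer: 4791010346/22101 ≈ 2.1678e+5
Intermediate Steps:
f(J) = -20 + J (f(J) = J - 20 = -20 + J)
v = -31 (v = 3 + (-83 - 1*(-49)) = 3 + (-83 + 49) = 3 - 34 = -31)
s(L, n) = 1/(3*(n + (L + n)/(-438 + L))) (s(L, n) = 1/(3*((n + L)/(L - 438) + n)) = 1/(3*((L + n)/(-438 + L) + n)) = 1/(3*(n + (L + n)/(-438 + L))))
(s(206, v) + 217250) + f(-452) = ((-146 + (⅓)*206)/(206 - 437*(-31) + 206*(-31)) + 217250) + (-20 - 452) = ((-146 + 206/3)/(206 + 13547 - 6386) + 217250) - 472 = (-232/3/7367 + 217250) - 472 = ((1/7367)*(-232/3) + 217250) - 472 = (-232/22101 + 217250) - 472 = 4801442018/22101 - 472 = 4791010346/22101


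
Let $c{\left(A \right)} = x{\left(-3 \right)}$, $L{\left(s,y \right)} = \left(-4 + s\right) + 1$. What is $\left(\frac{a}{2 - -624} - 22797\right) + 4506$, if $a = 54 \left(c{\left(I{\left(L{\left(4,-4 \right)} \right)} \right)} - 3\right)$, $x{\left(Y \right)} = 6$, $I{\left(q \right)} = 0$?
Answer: $- \frac{5725002}{313} \approx -18291.0$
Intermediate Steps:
$L{\left(s,y \right)} = -3 + s$
$c{\left(A \right)} = 6$
$a = 162$ ($a = 54 \left(6 - 3\right) = 54 \cdot 3 = 162$)
$\left(\frac{a}{2 - -624} - 22797\right) + 4506 = \left(\frac{162}{2 - -624} - 22797\right) + 4506 = \left(\frac{162}{2 + 624} - 22797\right) + 4506 = \left(\frac{162}{626} - 22797\right) + 4506 = \left(162 \cdot \frac{1}{626} - 22797\right) + 4506 = \left(\frac{81}{313} - 22797\right) + 4506 = - \frac{7135380}{313} + 4506 = - \frac{5725002}{313}$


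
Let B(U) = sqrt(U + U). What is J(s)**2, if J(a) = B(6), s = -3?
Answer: 12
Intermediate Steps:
B(U) = sqrt(2)*sqrt(U) (B(U) = sqrt(2*U) = sqrt(2)*sqrt(U))
J(a) = 2*sqrt(3) (J(a) = sqrt(2)*sqrt(6) = 2*sqrt(3))
J(s)**2 = (2*sqrt(3))**2 = 12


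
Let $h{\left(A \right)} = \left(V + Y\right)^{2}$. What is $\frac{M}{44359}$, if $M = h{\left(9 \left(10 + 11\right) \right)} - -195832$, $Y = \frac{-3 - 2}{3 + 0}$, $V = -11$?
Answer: $\frac{1763932}{399231} \approx 4.4183$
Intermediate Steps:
$Y = - \frac{5}{3} \approx -1.6667$
$h{\left(A \right)} = \frac{1444}{9}$ ($h{\left(A \right)} = \left(-11 - \frac{5}{3}\right)^{2} = \left(- \frac{38}{3}\right)^{2} = \frac{1444}{9}$)
$M = \frac{1763932}{9}$ ($M = \frac{1444}{9} - -195832 = \frac{1444}{9} + 195832 = \frac{1763932}{9} \approx 1.9599 \cdot 10^{5}$)
$\frac{M}{44359} = \frac{1763932}{9 \cdot 44359} = \frac{1763932}{9} \cdot \frac{1}{44359} = \frac{1763932}{399231}$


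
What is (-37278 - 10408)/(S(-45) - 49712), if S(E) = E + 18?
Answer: 47686/49739 ≈ 0.95872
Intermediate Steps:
S(E) = 18 + E
(-37278 - 10408)/(S(-45) - 49712) = (-37278 - 10408)/((18 - 45) - 49712) = -47686/(-27 - 49712) = -47686/(-49739) = -47686*(-1/49739) = 47686/49739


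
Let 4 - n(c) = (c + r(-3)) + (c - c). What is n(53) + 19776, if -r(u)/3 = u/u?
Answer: 19730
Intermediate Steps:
r(u) = -3 (r(u) = -3*u/u = -3*1 = -3)
n(c) = 7 - c (n(c) = 4 - ((c - 3) + (c - c)) = 4 - ((-3 + c) + 0) = 4 - (-3 + c) = 4 + (3 - c) = 7 - c)
n(53) + 19776 = (7 - 1*53) + 19776 = (7 - 53) + 19776 = -46 + 19776 = 19730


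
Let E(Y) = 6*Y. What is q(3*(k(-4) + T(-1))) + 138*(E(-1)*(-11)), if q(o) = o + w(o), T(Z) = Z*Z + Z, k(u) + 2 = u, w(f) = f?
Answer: 9072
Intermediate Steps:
k(u) = -2 + u
T(Z) = Z + Z² (T(Z) = Z² + Z = Z + Z²)
q(o) = 2*o (q(o) = o + o = 2*o)
q(3*(k(-4) + T(-1))) + 138*(E(-1)*(-11)) = 2*(3*((-2 - 4) - (1 - 1))) + 138*((6*(-1))*(-11)) = 2*(3*(-6 - 1*0)) + 138*(-6*(-11)) = 2*(3*(-6 + 0)) + 138*66 = 2*(3*(-6)) + 9108 = 2*(-18) + 9108 = -36 + 9108 = 9072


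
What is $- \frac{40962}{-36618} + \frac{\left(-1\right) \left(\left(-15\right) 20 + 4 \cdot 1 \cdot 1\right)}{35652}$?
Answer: $\frac{61300673}{54396039} \approx 1.1269$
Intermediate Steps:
$- \frac{40962}{-36618} + \frac{\left(-1\right) \left(\left(-15\right) 20 + 4 \cdot 1 \cdot 1\right)}{35652} = \left(-40962\right) \left(- \frac{1}{36618}\right) + - (-300 + 4 \cdot 1) \frac{1}{35652} = \frac{6827}{6103} + - (-300 + 4) \frac{1}{35652} = \frac{6827}{6103} + \left(-1\right) \left(-296\right) \frac{1}{35652} = \frac{6827}{6103} + 296 \cdot \frac{1}{35652} = \frac{6827}{6103} + \frac{74}{8913} = \frac{61300673}{54396039}$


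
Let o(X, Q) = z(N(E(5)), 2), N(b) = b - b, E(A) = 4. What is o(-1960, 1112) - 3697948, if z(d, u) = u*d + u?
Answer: -3697946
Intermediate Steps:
N(b) = 0
z(d, u) = u + d*u (z(d, u) = d*u + u = u + d*u)
o(X, Q) = 2 (o(X, Q) = 2*(1 + 0) = 2*1 = 2)
o(-1960, 1112) - 3697948 = 2 - 3697948 = -3697946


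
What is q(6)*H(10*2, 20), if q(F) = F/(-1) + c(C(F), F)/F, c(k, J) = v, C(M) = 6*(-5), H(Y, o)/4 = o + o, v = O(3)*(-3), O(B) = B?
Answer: -1200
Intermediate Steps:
v = -9 (v = 3*(-3) = -9)
H(Y, o) = 8*o (H(Y, o) = 4*(o + o) = 4*(2*o) = 8*o)
C(M) = -30
c(k, J) = -9
q(F) = -F - 9/F (q(F) = F/(-1) - 9/F = F*(-1) - 9/F = -F - 9/F)
q(6)*H(10*2, 20) = (-1*6 - 9/6)*(8*20) = (-6 - 9*⅙)*160 = (-6 - 3/2)*160 = -15/2*160 = -1200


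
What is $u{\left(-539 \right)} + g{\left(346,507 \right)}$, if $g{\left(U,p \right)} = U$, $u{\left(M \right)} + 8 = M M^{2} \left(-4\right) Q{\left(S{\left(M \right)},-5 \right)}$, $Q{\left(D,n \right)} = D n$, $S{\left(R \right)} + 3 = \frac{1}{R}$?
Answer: $9401259898$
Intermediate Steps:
$S{\left(R \right)} = -3 + \frac{1}{R}$
$u{\left(M \right)} = -8 - 4 M^{3} \left(15 - \frac{5}{M}\right)$ ($u{\left(M \right)} = -8 + M M^{2} \left(-4\right) \left(-3 + \frac{1}{M}\right) \left(-5\right) = -8 + M^{3} \left(-4\right) \left(15 - \frac{5}{M}\right) = -8 + - 4 M^{3} \left(15 - \frac{5}{M}\right) = -8 - 4 M^{3} \left(15 - \frac{5}{M}\right)$)
$u{\left(-539 \right)} + g{\left(346,507 \right)} = \left(-8 - 60 \left(-539\right)^{3} + 20 \left(-539\right)^{2}\right) + 346 = \left(-8 - -9395449140 + 20 \cdot 290521\right) + 346 = \left(-8 + 9395449140 + 5810420\right) + 346 = 9401259552 + 346 = 9401259898$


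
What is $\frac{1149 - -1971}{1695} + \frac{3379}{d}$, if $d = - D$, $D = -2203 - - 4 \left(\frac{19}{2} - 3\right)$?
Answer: $\frac{834643}{246001} \approx 3.3928$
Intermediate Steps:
$D = -2177$ ($D = -2203 - - 4 \left(19 \cdot \frac{1}{2} - 3\right) = -2203 - - 4 \left(\frac{19}{2} - 3\right) = -2203 - \left(-4\right) \frac{13}{2} = -2203 - -26 = -2203 + 26 = -2177$)
$d = 2177$ ($d = \left(-1\right) \left(-2177\right) = 2177$)
$\frac{1149 - -1971}{1695} + \frac{3379}{d} = \frac{1149 - -1971}{1695} + \frac{3379}{2177} = \left(1149 + 1971\right) \frac{1}{1695} + 3379 \cdot \frac{1}{2177} = 3120 \cdot \frac{1}{1695} + \frac{3379}{2177} = \frac{208}{113} + \frac{3379}{2177} = \frac{834643}{246001}$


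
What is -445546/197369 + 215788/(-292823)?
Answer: -173055978130/57794182687 ≈ -2.9944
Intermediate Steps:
-445546/197369 + 215788/(-292823) = -445546*1/197369 + 215788*(-1/292823) = -445546/197369 - 215788/292823 = -173055978130/57794182687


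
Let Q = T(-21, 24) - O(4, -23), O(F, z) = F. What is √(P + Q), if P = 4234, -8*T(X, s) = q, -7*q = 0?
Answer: 3*√470 ≈ 65.038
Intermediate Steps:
q = 0 (q = -⅐*0 = 0)
T(X, s) = 0 (T(X, s) = -⅛*0 = 0)
Q = -4 (Q = 0 - 1*4 = 0 - 4 = -4)
√(P + Q) = √(4234 - 4) = √4230 = 3*√470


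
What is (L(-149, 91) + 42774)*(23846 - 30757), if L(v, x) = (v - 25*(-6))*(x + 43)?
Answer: -296537188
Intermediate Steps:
L(v, x) = (43 + x)*(150 + v) (L(v, x) = (v + 150)*(43 + x) = (150 + v)*(43 + x) = (43 + x)*(150 + v))
(L(-149, 91) + 42774)*(23846 - 30757) = ((6450 + 43*(-149) + 150*91 - 149*91) + 42774)*(23846 - 30757) = ((6450 - 6407 + 13650 - 13559) + 42774)*(-6911) = (134 + 42774)*(-6911) = 42908*(-6911) = -296537188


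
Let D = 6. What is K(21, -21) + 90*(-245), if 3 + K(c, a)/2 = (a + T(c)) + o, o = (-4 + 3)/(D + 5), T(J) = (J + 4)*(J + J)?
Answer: -219980/11 ≈ -19998.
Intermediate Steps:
T(J) = 2*J*(4 + J) (T(J) = (4 + J)*(2*J) = 2*J*(4 + J))
o = -1/11 (o = (-4 + 3)/(6 + 5) = -1/11 ≈ -0.090909)
K(c, a) = -68/11 + 2*a + 4*c*(4 + c) (K(c, a) = -6 + 2*((a + 2*c*(4 + c)) - 1/11) = -6 + 2*(-1/11 + a + 2*c*(4 + c)) = -6 + (-2/11 + 2*a + 4*c*(4 + c)) = -68/11 + 2*a + 4*c*(4 + c))
K(21, -21) + 90*(-245) = (-68/11 + 2*(-21) + 4*21*(4 + 21)) + 90*(-245) = (-68/11 - 42 + 4*21*25) - 22050 = (-68/11 - 42 + 2100) - 22050 = 22570/11 - 22050 = -219980/11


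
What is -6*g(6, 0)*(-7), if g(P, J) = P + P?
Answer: 504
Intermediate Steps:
g(P, J) = 2*P
-6*g(6, 0)*(-7) = -12*6*(-7) = -6*12*(-7) = -72*(-7) = 504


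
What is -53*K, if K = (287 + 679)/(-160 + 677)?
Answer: -51198/517 ≈ -99.029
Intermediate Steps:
K = 966/517 ≈ 1.8685
-53*K = -53*966/517 = -51198/517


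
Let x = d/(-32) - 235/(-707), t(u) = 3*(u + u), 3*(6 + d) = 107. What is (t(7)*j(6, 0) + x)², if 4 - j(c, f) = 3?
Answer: 7897566888121/4606608384 ≈ 1714.4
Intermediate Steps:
d = 89/3 (d = -6 + (⅓)*107 = -6 + 107/3 = 89/3 ≈ 29.667)
j(c, f) = 1 (j(c, f) = 4 - 1*3 = 4 - 3 = 1)
t(u) = 6*u (t(u) = 3*(2*u) = 6*u)
x = -40363/67872 (x = (89/3)/(-32) - 235/(-707) = (89/3)*(-1/32) - 235*(-1/707) = -89/96 + 235/707 = -40363/67872 ≈ -0.59469)
(t(7)*j(6, 0) + x)² = ((6*7)*1 - 40363/67872)² = (42*1 - 40363/67872)² = (42 - 40363/67872)² = (2810261/67872)² = 7897566888121/4606608384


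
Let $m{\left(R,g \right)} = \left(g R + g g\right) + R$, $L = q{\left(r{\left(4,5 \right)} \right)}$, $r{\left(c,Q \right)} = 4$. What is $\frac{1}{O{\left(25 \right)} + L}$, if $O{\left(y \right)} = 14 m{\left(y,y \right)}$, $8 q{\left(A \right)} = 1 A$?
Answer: $\frac{2}{35701} \approx 5.6021 \cdot 10^{-5}$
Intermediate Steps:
$q{\left(A \right)} = \frac{A}{8}$ ($q{\left(A \right)} = \frac{1 A}{8} = \frac{A}{8}$)
$L = \frac{1}{2}$ ($L = \frac{1}{8} \cdot 4 = \frac{1}{2} \approx 0.5$)
$m{\left(R,g \right)} = R + g^{2} + R g$ ($m{\left(R,g \right)} = \left(R g + g^{2}\right) + R = \left(g^{2} + R g\right) + R = R + g^{2} + R g$)
$O{\left(y \right)} = 14 y + 28 y^{2}$ ($O{\left(y \right)} = 14 \left(y + y^{2} + y y\right) = 14 \left(y + y^{2} + y^{2}\right) = 14 \left(y + 2 y^{2}\right) = 14 y + 28 y^{2}$)
$\frac{1}{O{\left(25 \right)} + L} = \frac{1}{14 \cdot 25 \left(1 + 2 \cdot 25\right) + \frac{1}{2}} = \frac{1}{14 \cdot 25 \left(1 + 50\right) + \frac{1}{2}} = \frac{1}{14 \cdot 25 \cdot 51 + \frac{1}{2}} = \frac{1}{17850 + \frac{1}{2}} = \frac{1}{\frac{35701}{2}} = \frac{2}{35701}$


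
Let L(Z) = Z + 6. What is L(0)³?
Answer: 216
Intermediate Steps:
L(Z) = 6 + Z
L(0)³ = (6 + 0)³ = 6³ = 216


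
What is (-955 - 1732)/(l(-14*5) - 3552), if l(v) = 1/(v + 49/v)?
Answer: 1899709/2511274 ≈ 0.75647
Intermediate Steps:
(-955 - 1732)/(l(-14*5) - 3552) = (-955 - 1732)/((-14*5)/(49 + (-14*5)²) - 3552) = -2687/(-70/(49 + (-70)²) - 3552) = -2687/(-70/(49 + 4900) - 3552) = -2687/(-70/4949 - 3552) = -2687/(-70*1/4949 - 3552) = -2687/(-10/707 - 3552) = -2687/(-2511274/707) = -2687*(-707/2511274) = 1899709/2511274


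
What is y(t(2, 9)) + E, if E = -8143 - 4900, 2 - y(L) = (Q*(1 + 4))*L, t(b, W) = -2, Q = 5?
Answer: -12991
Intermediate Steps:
y(L) = 2 - 25*L (y(L) = 2 - 5*(1 + 4)*L = 2 - 5*5*L = 2 - 25*L)
E = -13043
y(t(2, 9)) + E = (2 - 25*(-2)) - 13043 = (2 + 50) - 13043 = 52 - 13043 = -12991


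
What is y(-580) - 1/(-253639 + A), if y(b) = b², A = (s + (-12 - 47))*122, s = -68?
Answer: 90536341201/269133 ≈ 3.3640e+5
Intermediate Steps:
A = -15494 (A = (-68 + (-12 - 47))*122 = (-68 - 59)*122 = -127*122 = -15494)
y(-580) - 1/(-253639 + A) = (-580)² - 1/(-253639 - 15494) = 336400 - 1/(-269133) = 336400 - 1*(-1/269133) = 336400 + 1/269133 = 90536341201/269133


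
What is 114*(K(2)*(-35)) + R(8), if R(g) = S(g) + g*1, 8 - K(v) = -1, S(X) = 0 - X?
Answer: -35910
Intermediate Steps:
S(X) = -X
K(v) = 9 (K(v) = 8 - 1*(-1) = 8 + 1 = 9)
R(g) = 0 (R(g) = -g + g*1 = -g + g = 0)
114*(K(2)*(-35)) + R(8) = 114*(9*(-35)) + 0 = 114*(-315) + 0 = -35910 + 0 = -35910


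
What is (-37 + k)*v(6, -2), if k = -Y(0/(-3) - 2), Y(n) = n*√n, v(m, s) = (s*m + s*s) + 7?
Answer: 37 - 2*I*√2 ≈ 37.0 - 2.8284*I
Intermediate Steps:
v(m, s) = 7 + s² + m*s (v(m, s) = (m*s + s²) + 7 = (s² + m*s) + 7 = 7 + s² + m*s)
Y(n) = n^(3/2)
k = 2*I*√2 (k = -(0/(-3) - 2)^(3/2) = -(0*(-⅓) - 2)^(3/2) = -(0 - 2)^(3/2) = -(-2)^(3/2) = -(-2)*I*√2 = 2*I*√2 ≈ 2.8284*I)
(-37 + k)*v(6, -2) = (-37 + 2*I*√2)*(7 + (-2)² + 6*(-2)) = (-37 + 2*I*√2)*(7 + 4 - 12) = (-37 + 2*I*√2)*(-1) = 37 - 2*I*√2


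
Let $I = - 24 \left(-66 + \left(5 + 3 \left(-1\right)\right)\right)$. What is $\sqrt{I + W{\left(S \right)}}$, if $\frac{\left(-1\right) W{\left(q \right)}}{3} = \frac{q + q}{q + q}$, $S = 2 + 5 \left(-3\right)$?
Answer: $\sqrt{1533} \approx 39.154$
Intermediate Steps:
$S = -13$ ($S = 2 - 15 = -13$)
$W{\left(q \right)} = -3$ ($W{\left(q \right)} = - 3 \frac{q + q}{q + q} = - 3 \frac{2 q}{2 q} = - 3 \cdot 2 q \frac{1}{2 q} = \left(-3\right) 1 = -3$)
$I = 1536$ ($I = - 24 \left(-66 + \left(5 - 3\right)\right) = - 24 \left(-66 + 2\right) = \left(-24\right) \left(-64\right) = 1536$)
$\sqrt{I + W{\left(S \right)}} = \sqrt{1536 - 3} = \sqrt{1533}$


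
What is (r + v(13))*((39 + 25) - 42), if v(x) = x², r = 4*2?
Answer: 3894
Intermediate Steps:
r = 8
(r + v(13))*((39 + 25) - 42) = (8 + 13²)*((39 + 25) - 42) = (8 + 169)*(64 - 42) = 177*22 = 3894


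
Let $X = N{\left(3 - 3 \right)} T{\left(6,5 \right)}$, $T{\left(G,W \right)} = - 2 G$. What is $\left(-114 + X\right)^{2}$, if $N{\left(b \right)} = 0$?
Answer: $12996$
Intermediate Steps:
$X = 0$ ($X = 0 \left(\left(-2\right) 6\right) = 0 \left(-12\right) = 0$)
$\left(-114 + X\right)^{2} = \left(-114 + 0\right)^{2} = \left(-114\right)^{2} = 12996$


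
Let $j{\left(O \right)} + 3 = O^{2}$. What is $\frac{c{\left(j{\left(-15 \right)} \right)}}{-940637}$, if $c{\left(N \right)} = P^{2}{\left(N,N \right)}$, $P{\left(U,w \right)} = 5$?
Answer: $- \frac{25}{940637} \approx -2.6578 \cdot 10^{-5}$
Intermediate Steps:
$j{\left(O \right)} = -3 + O^{2}$
$c{\left(N \right)} = 25$ ($c{\left(N \right)} = 5^{2} = 25$)
$\frac{c{\left(j{\left(-15 \right)} \right)}}{-940637} = \frac{25}{-940637} = 25 \left(- \frac{1}{940637}\right) = - \frac{25}{940637}$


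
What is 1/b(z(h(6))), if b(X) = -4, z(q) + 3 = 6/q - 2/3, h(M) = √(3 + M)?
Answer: -¼ ≈ -0.25000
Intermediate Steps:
z(q) = -11/3 + 6/q (z(q) = -3 + (6/q - 2/3) = -3 + (6/q - 2*⅓) = -3 + (6/q - ⅔) = -3 + (-⅔ + 6/q) = -11/3 + 6/q)
1/b(z(h(6))) = 1/(-4) = -¼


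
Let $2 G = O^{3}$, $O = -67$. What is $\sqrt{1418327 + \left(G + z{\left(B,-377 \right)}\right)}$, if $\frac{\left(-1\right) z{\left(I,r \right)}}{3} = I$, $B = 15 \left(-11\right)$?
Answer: $\frac{\sqrt{5073762}}{2} \approx 1126.3$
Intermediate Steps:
$B = -165$
$G = - \frac{300763}{2}$ ($G = \frac{\left(-67\right)^{3}}{2} = \frac{1}{2} \left(-300763\right) = - \frac{300763}{2} \approx -1.5038 \cdot 10^{5}$)
$z{\left(I,r \right)} = - 3 I$
$\sqrt{1418327 + \left(G + z{\left(B,-377 \right)}\right)} = \sqrt{1418327 - \frac{299773}{2}} = \sqrt{\frac{2536881}{2}} = \frac{\sqrt{5073762}}{2}$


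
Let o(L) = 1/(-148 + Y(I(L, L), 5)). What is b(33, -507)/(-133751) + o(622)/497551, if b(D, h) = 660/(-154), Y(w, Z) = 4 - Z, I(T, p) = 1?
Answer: 2223116713/69409505384443 ≈ 3.2029e-5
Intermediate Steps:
o(L) = -1/149 (o(L) = 1/(-148 + (4 - 1*5)) = 1/(-148 + (4 - 5)) = 1/(-148 - 1) = 1/(-149) = -1/149)
b(D, h) = -30/7 (b(D, h) = 660*(-1/154) = -30/7)
b(33, -507)/(-133751) + o(622)/497551 = -30/7/(-133751) - 1/149/497551 = -30/7*(-1/133751) - 1/149*1/497551 = 30/936257 - 1/74135099 = 2223116713/69409505384443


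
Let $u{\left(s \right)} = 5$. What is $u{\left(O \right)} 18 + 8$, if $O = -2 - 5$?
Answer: $98$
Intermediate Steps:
$O = -7$ ($O = -2 - 5 = -7$)
$u{\left(O \right)} 18 + 8 = 5 \cdot 18 + 8 = 90 + 8 = 98$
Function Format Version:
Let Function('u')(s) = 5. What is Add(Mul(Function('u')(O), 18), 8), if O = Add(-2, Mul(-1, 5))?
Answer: 98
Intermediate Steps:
O = -7 (O = Add(-2, -5) = -7)
Add(Mul(Function('u')(O), 18), 8) = Add(Mul(5, 18), 8) = Add(90, 8) = 98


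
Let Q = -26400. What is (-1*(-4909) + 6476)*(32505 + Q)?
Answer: 69505425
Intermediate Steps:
(-1*(-4909) + 6476)*(32505 + Q) = (-1*(-4909) + 6476)*(32505 - 26400) = (4909 + 6476)*6105 = 11385*6105 = 69505425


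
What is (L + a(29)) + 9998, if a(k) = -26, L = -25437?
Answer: -15465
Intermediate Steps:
(L + a(29)) + 9998 = (-25437 - 26) + 9998 = -25463 + 9998 = -15465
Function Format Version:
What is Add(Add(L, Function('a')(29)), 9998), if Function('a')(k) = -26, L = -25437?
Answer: -15465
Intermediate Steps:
Add(Add(L, Function('a')(29)), 9998) = Add(Add(-25437, -26), 9998) = Add(-25463, 9998) = -15465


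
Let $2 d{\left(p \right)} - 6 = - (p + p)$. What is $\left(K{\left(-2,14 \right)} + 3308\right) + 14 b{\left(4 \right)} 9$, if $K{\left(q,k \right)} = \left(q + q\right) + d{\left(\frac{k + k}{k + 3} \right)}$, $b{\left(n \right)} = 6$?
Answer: $\frac{69043}{17} \approx 4061.4$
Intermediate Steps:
$d{\left(p \right)} = 3 - p$ ($d{\left(p \right)} = 3 + \frac{\left(-1\right) \left(p + p\right)}{2} = 3 + \frac{\left(-1\right) 2 p}{2} = 3 + \frac{\left(-2\right) p}{2} = 3 - p$)
$K{\left(q,k \right)} = 3 + 2 q - \frac{2 k}{3 + k}$ ($K{\left(q,k \right)} = \left(q + q\right) + \left(3 - \frac{k + k}{k + 3}\right) = 2 q - \left(-3 + \frac{2 k}{3 + k}\right) = 3 + 2 q - \frac{2 k}{3 + k}$)
$\left(K{\left(-2,14 \right)} + 3308\right) + 14 b{\left(4 \right)} 9 = \left(\frac{\left(-2\right) 14 + \left(3 + 14\right) \left(3 + 2 \left(-2\right)\right)}{3 + 14} + 3308\right) + 14 \cdot 6 \cdot 9 = \left(\frac{-28 + 17 \left(3 - 4\right)}{17} + 3308\right) + 84 \cdot 9 = \left(\frac{-28 + 17 \left(-1\right)}{17} + 3308\right) + 756 = \left(\frac{-28 - 17}{17} + 3308\right) + 756 = \left(\frac{1}{17} \left(-45\right) + 3308\right) + 756 = \left(- \frac{45}{17} + 3308\right) + 756 = \frac{56191}{17} + 756 = \frac{69043}{17}$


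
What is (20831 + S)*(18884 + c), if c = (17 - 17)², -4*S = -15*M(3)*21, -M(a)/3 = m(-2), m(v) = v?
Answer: 402295294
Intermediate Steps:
M(a) = 6 (M(a) = -3*(-2) = 6)
S = 945/2 (S = -(-15*6)*21/4 = -(-45)*21/2 = -¼*(-1890) = 945/2 ≈ 472.50)
c = 0 (c = 0² = 0)
(20831 + S)*(18884 + c) = (20831 + 945/2)*(18884 + 0) = (42607/2)*18884 = 402295294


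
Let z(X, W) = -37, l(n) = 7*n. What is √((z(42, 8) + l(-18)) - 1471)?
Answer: I*√1634 ≈ 40.423*I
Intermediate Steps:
√((z(42, 8) + l(-18)) - 1471) = √((-37 + 7*(-18)) - 1471) = √((-37 - 126) - 1471) = √(-163 - 1471) = √(-1634) = I*√1634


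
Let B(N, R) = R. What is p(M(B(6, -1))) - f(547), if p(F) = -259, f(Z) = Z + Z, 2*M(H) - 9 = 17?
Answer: -1353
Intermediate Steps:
M(H) = 13 (M(H) = 9/2 + (½)*17 = 9/2 + 17/2 = 13)
f(Z) = 2*Z
p(M(B(6, -1))) - f(547) = -259 - 2*547 = -259 - 1*1094 = -259 - 1094 = -1353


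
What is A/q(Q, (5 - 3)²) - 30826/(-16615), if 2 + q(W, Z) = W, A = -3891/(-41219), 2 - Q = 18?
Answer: 7602151709/4109122110 ≈ 1.8501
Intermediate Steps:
Q = -16 (Q = 2 - 1*18 = 2 - 18 = -16)
A = 3891/41219 (A = -3891*(-1/41219) = 3891/41219 ≈ 0.094398)
q(W, Z) = -2 + W
A/q(Q, (5 - 3)²) - 30826/(-16615) = 3891/(41219*(-2 - 16)) - 30826/(-16615) = (3891/41219)/(-18) - 30826*(-1/16615) = (3891/41219)*(-1/18) + 30826/16615 = -1297/247314 + 30826/16615 = 7602151709/4109122110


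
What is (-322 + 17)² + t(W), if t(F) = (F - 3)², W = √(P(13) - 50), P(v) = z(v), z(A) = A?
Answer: 92997 - 6*I*√37 ≈ 92997.0 - 36.497*I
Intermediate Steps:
P(v) = v
W = I*√37 (W = √(13 - 50) = √(-37) = I*√37 ≈ 6.0828*I)
t(F) = (-3 + F)²
(-322 + 17)² + t(W) = (-322 + 17)² + (-3 + I*√37)² = (-305)² + (-3 + I*√37)² = 93025 + (-3 + I*√37)²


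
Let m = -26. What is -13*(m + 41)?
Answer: -195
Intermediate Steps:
-13*(m + 41) = -13*(-26 + 41) = -13*15 = -195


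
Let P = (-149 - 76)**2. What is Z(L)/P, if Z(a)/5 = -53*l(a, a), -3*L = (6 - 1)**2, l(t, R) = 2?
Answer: -106/10125 ≈ -0.010469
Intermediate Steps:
P = 50625 (P = (-225)**2 = 50625)
L = -25/3 (L = -(6 - 1)**2/3 = -1/3*5**2 = -1/3*25 = -25/3 ≈ -8.3333)
Z(a) = -530 (Z(a) = 5*(-53*2) = 5*(-106) = -530)
Z(L)/P = -530/50625 = -530*1/50625 = -106/10125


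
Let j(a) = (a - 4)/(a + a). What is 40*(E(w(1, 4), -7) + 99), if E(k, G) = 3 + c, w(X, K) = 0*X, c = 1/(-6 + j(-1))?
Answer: 28480/7 ≈ 4068.6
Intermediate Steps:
j(a) = (-4 + a)/(2*a) (j(a) = (-4 + a)/((2*a)) = (-4 + a)*(1/(2*a)) = (-4 + a)/(2*a))
c = -2/7 (c = 1/(-6 + (1/2)*(-4 - 1)/(-1)) = 1/(-6 + (1/2)*(-1)*(-5)) = 1/(-6 + 5/2) = 1/(-7/2) = -2/7 ≈ -0.28571)
w(X, K) = 0
E(k, G) = 19/7 (E(k, G) = 3 - 2/7 = 19/7)
40*(E(w(1, 4), -7) + 99) = 40*(19/7 + 99) = 40*(712/7) = 28480/7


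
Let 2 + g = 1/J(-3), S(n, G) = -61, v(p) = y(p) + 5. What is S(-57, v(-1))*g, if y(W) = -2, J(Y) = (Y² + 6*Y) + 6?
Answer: 427/3 ≈ 142.33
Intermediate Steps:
J(Y) = 6 + Y² + 6*Y
v(p) = 3 (v(p) = -2 + 5 = 3)
g = -7/3 (g = -2 + 1/(6 + (-3)² + 6*(-3)) = -2 + 1/(6 + 9 - 18) = -2 + 1/(-3) = -2 - ⅓ = -7/3 ≈ -2.3333)
S(-57, v(-1))*g = -61*(-7/3) = 427/3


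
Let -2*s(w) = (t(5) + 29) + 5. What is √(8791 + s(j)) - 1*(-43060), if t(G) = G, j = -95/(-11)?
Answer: 43060 + √35086/2 ≈ 43154.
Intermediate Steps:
j = 95/11 (j = -95*(-1/11) = 95/11 ≈ 8.6364)
s(w) = -39/2 (s(w) = -((5 + 29) + 5)/2 = -(34 + 5)/2 = -½*39 = -39/2)
√(8791 + s(j)) - 1*(-43060) = √(8791 - 39/2) - 1*(-43060) = √(17543/2) + 43060 = √35086/2 + 43060 = 43060 + √35086/2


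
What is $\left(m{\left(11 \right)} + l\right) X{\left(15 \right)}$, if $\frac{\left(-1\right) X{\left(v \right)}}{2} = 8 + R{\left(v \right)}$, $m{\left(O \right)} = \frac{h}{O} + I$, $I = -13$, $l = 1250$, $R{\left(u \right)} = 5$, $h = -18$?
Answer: $- \frac{353314}{11} \approx -32119.0$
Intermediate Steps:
$m{\left(O \right)} = -13 - \frac{18}{O}$ ($m{\left(O \right)} = - \frac{18}{O} - 13 = -13 - \frac{18}{O}$)
$X{\left(v \right)} = -26$ ($X{\left(v \right)} = - 2 \left(8 + 5\right) = \left(-2\right) 13 = -26$)
$\left(m{\left(11 \right)} + l\right) X{\left(15 \right)} = \left(\left(-13 - \frac{18}{11}\right) + 1250\right) \left(-26\right) = \left(- \frac{161}{11} + 1250\right) \left(-26\right) = \frac{13589}{11} \left(-26\right) = - \frac{353314}{11}$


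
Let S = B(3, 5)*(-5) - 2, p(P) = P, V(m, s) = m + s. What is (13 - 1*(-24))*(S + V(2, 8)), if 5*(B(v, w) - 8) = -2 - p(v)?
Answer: -999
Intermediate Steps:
B(v, w) = 38/5 - v/5 (B(v, w) = 8 + (-2 - v)/5 = 8 + (-2/5 - v/5) = 38/5 - v/5)
S = -37 (S = (38/5 - 1/5*3)*(-5) - 2 = (38/5 - 3/5)*(-5) - 2 = 7*(-5) - 2 = -35 - 2 = -37)
(13 - 1*(-24))*(S + V(2, 8)) = (13 - 1*(-24))*(-37 + (2 + 8)) = (13 + 24)*(-37 + 10) = 37*(-27) = -999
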